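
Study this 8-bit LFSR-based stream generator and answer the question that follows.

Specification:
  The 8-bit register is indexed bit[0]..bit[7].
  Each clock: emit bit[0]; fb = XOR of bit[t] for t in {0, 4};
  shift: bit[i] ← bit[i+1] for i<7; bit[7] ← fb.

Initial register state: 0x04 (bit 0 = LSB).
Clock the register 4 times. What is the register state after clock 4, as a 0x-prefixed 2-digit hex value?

reg_0 = 0x04
clock 1: out=0, reg = 0x02
clock 2: out=0, reg = 0x01
clock 3: out=1, reg = 0x80
clock 4: out=0, reg = 0x40

0x40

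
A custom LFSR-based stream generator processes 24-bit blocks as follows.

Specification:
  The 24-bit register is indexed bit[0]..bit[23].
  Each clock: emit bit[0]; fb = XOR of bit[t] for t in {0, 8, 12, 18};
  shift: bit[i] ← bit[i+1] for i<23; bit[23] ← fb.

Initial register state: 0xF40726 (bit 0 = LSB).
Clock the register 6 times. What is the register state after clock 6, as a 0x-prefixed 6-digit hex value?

0x73D01C

reg_0 = 0xF40726
clock 1: out=0, reg = 0x7A0393
clock 2: out=1, reg = 0x3D01C9
clock 3: out=1, reg = 0x9E80E4
clock 4: out=0, reg = 0xCF4072
clock 5: out=0, reg = 0xE7A039
clock 6: out=1, reg = 0x73D01C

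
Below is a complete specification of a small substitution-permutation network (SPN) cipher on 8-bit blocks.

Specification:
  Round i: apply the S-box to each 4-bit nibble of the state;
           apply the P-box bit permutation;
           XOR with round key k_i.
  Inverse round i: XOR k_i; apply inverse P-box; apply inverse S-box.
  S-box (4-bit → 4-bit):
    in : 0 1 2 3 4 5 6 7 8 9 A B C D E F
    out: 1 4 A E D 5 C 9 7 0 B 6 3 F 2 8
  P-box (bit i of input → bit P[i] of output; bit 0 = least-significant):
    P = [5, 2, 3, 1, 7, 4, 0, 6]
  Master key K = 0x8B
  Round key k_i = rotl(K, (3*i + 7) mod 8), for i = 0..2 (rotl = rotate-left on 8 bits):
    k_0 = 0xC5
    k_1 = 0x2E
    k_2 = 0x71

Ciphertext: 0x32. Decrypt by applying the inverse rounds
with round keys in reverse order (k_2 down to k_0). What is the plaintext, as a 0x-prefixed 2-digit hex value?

s_0 = ciphertext = 0x32
s_1 = InvRound(s_0, k_2) = 0x6F
s_2 = InvRound(s_1, k_1) = 0x69
s_3 = InvRound(s_2, k_0) = 0x08

0x08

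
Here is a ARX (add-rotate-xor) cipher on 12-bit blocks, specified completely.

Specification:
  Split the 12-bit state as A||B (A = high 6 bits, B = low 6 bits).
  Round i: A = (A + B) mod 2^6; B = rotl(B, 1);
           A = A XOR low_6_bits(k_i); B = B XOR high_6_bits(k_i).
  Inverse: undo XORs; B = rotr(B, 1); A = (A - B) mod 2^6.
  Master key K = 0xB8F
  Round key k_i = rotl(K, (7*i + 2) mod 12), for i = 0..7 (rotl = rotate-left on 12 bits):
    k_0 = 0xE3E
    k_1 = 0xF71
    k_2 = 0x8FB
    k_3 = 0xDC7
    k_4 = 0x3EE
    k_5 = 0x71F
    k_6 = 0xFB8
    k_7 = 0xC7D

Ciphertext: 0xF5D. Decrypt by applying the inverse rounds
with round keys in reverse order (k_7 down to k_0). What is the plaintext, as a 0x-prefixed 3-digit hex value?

0x9D6

s_0 = ciphertext = 0xF5D
s_1 = InvRound(s_0, k_7) = 0xA96
s_2 = InvRound(s_1, k_6) = 0xF94
s_3 = InvRound(s_2, k_5) = 0x744
s_4 = InvRound(s_3, k_4) = 0x3A5
s_5 = InvRound(s_4, k_3) = 0x009
s_6 = InvRound(s_5, k_2) = 0x995
s_7 = InvRound(s_6, k_1) = 0x0D4
s_8 = InvRound(s_7, k_0) = 0x9D6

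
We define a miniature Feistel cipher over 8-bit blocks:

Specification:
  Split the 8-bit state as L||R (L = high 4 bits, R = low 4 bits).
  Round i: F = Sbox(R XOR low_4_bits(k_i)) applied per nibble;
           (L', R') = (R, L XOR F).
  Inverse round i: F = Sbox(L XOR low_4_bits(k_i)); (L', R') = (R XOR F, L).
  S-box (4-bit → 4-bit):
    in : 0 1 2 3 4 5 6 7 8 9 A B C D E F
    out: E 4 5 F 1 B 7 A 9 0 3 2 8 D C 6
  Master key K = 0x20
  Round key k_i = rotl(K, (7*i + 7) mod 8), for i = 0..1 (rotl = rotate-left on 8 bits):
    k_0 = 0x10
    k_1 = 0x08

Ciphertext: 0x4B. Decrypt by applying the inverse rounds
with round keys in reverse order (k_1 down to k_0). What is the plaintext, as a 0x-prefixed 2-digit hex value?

0xB3

s_0 = ciphertext = 0x4B
s_1 = InvRound(s_0, k_1) = 0x34
s_2 = InvRound(s_1, k_0) = 0xB3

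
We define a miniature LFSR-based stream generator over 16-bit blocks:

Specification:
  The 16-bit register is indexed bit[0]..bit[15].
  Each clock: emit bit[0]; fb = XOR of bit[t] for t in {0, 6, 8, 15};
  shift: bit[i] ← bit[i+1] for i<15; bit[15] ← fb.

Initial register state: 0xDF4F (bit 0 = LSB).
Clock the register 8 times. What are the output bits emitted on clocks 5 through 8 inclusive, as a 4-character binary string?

reg_0 = 0xDF4F
clock 1: out=1, reg = 0x6FA7
clock 2: out=1, reg = 0x37D3
clock 3: out=1, reg = 0x9BE9
clock 4: out=1, reg = 0x4DF4
clock 5: out=0, reg = 0x26FA
clock 6: out=0, reg = 0x937D
clock 7: out=1, reg = 0x49BE
clock 8: out=0, reg = 0xA4DF

0010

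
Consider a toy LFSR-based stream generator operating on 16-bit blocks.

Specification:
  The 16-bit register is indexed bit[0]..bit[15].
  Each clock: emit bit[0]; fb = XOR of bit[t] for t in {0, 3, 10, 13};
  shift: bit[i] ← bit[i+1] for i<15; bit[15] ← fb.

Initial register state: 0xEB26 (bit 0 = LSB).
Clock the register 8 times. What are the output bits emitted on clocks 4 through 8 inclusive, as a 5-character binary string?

00100

reg_0 = 0xEB26
clock 1: out=0, reg = 0xF593
clock 2: out=1, reg = 0xFAC9
clock 3: out=1, reg = 0xFD64
clock 4: out=0, reg = 0x7EB2
clock 5: out=0, reg = 0x3F59
clock 6: out=1, reg = 0x1FAC
clock 7: out=0, reg = 0x0FD6
clock 8: out=0, reg = 0x87EB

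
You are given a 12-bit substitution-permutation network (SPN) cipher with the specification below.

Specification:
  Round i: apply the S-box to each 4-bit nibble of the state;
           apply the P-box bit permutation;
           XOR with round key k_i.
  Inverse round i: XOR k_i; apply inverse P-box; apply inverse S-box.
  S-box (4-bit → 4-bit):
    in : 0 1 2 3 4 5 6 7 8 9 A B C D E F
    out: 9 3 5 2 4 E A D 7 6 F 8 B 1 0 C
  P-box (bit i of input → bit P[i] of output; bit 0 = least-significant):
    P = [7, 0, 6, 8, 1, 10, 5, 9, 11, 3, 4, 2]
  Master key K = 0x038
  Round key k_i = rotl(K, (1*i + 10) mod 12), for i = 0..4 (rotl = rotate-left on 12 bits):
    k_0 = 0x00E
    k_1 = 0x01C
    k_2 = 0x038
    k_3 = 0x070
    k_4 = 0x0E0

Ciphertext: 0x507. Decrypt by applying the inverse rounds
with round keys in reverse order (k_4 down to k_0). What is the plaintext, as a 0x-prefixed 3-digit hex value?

s_0 = ciphertext = 0x507
s_1 = InvRound(s_0, k_4) = 0xB8A
s_2 = InvRound(s_1, k_3) = 0x877
s_3 = InvRound(s_2, k_2) = 0xCD9
s_4 = InvRound(s_3, k_1) = 0x038
s_5 = InvRound(s_4, k_0) = 0xF2E

0xF2E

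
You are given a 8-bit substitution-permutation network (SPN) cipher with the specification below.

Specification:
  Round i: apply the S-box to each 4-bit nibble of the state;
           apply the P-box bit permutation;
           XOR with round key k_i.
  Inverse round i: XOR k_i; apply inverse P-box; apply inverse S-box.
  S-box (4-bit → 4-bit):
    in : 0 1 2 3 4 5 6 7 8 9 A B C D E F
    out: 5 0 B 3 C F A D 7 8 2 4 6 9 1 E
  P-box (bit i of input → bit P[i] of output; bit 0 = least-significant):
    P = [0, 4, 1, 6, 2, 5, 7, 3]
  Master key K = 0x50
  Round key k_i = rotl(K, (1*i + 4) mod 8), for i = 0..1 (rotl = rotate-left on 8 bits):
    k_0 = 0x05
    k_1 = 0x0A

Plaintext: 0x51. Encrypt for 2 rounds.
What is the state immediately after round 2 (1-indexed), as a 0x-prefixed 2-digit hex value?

s_0 = plaintext = 0x51
s_1 = Round(s_0, k_0) = 0xA9
s_2 = Round(s_1, k_1) = 0x6A

0x6A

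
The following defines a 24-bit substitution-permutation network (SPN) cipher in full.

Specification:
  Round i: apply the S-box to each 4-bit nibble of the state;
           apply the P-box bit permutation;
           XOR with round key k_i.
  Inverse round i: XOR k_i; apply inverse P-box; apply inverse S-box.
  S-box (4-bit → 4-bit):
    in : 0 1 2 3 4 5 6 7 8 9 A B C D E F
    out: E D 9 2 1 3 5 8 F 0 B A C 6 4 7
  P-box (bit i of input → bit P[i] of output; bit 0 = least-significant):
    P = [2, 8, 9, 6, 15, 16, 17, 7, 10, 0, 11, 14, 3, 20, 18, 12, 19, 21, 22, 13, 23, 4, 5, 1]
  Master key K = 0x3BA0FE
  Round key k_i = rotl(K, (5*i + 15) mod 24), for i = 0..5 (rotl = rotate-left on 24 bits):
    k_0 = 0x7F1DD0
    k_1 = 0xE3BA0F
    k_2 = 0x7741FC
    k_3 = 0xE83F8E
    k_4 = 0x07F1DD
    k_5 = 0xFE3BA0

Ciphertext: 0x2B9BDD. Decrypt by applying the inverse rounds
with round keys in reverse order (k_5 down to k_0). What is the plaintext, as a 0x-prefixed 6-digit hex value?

0x4F9BC4

s_0 = ciphertext = 0x2B9BDD
s_1 = InvRound(s_0, k_5) = 0xFCF352
s_2 = InvRound(s_1, k_4) = 0x2F5306
s_3 = InvRound(s_2, k_3) = 0x4C6109
s_4 = InvRound(s_3, k_2) = 0xDA3302
s_5 = InvRound(s_4, k_1) = 0x955D55
s_6 = InvRound(s_5, k_0) = 0x4F9BC4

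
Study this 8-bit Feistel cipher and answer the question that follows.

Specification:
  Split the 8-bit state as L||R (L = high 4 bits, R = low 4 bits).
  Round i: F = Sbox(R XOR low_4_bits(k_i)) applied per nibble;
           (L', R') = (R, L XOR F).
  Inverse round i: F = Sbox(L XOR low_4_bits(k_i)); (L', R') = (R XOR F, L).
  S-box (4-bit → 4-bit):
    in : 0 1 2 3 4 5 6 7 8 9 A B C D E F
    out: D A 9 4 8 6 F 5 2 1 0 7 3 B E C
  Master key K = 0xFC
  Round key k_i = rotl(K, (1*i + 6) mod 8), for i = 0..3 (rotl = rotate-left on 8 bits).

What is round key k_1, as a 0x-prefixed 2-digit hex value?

0x7E

K = 0xFC
k_0 = rotl(K, (1*0+6) mod 8) = rotl(K, 6) = 0x3F
k_1 = rotl(K, (1*1+6) mod 8) = rotl(K, 7) = 0x7E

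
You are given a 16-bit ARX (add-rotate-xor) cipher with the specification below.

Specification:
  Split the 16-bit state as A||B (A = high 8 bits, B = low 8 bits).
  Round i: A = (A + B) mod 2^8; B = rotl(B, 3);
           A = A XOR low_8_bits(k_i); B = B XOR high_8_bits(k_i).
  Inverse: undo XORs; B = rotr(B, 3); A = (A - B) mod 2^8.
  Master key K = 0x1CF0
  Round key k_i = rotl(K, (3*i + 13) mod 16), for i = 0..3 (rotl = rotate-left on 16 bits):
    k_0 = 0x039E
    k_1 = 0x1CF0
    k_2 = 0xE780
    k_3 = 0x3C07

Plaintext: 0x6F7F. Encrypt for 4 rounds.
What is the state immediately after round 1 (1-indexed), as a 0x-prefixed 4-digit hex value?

s_0 = plaintext = 0x6F7F
s_1 = Round(s_0, k_0) = 0x70F8
s_2 = Round(s_1, k_1) = 0x98DB
s_3 = Round(s_2, k_2) = 0xF339
s_4 = Round(s_3, k_3) = 0x2BF5

0x70F8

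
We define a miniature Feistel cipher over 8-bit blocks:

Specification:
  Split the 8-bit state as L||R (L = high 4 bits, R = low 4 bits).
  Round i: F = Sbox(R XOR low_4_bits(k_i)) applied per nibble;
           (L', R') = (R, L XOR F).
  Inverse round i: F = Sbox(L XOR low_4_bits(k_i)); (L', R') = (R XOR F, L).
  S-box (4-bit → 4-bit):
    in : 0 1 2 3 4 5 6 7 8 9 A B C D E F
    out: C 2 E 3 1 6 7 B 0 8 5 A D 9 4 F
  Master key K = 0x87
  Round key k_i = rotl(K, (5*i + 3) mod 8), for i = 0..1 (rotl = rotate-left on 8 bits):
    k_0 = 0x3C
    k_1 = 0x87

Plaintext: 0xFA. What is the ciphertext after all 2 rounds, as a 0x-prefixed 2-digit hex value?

s_0 = plaintext = 0xFA
s_1 = Round(s_0, k_0) = 0xA8
s_2 = Round(s_1, k_1) = 0x85

0x85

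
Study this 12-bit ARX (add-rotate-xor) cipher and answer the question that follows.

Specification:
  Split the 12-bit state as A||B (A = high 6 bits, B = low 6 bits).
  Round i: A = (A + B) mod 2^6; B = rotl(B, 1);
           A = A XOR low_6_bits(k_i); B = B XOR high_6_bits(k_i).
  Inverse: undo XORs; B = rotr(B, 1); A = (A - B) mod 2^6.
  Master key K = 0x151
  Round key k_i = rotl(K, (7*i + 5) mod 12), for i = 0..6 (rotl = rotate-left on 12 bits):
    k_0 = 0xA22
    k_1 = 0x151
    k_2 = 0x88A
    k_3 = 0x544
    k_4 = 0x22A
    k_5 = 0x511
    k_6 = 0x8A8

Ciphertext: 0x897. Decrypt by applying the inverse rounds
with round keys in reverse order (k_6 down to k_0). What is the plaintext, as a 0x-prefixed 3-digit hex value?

0xB7A

s_0 = ciphertext = 0x897
s_1 = InvRound(s_0, k_6) = 0x43A
s_2 = InvRound(s_1, k_5) = 0xA97
s_3 = InvRound(s_2, k_4) = 0x46F
s_4 = InvRound(s_3, k_3) = 0xE1D
s_5 = InvRound(s_4, k_2) = 0xCFF
s_6 = InvRound(s_5, k_1) = 0x15D
s_7 = InvRound(s_6, k_0) = 0xB7A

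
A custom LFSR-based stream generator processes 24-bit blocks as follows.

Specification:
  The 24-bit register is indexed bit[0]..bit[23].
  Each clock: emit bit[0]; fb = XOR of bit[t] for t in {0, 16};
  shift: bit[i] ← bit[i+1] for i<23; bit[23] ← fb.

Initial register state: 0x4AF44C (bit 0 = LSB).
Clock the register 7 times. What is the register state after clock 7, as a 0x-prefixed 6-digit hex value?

reg_0 = 0x4AF44C
clock 1: out=0, reg = 0x257A26
clock 2: out=0, reg = 0x92BD13
clock 3: out=1, reg = 0xC95E89
clock 4: out=1, reg = 0x64AF44
clock 5: out=0, reg = 0x3257A2
clock 6: out=0, reg = 0x192BD1
clock 7: out=1, reg = 0x0C95E8

0x0C95E8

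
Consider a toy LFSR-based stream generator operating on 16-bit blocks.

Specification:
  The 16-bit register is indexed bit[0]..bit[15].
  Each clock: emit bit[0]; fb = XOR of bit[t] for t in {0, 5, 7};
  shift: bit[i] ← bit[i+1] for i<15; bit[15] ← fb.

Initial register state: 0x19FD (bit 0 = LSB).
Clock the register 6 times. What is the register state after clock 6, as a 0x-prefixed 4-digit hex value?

0x0467

reg_0 = 0x19FD
clock 1: out=1, reg = 0x8CFE
clock 2: out=0, reg = 0x467F
clock 3: out=1, reg = 0x233F
clock 4: out=1, reg = 0x119F
clock 5: out=1, reg = 0x08CF
clock 6: out=1, reg = 0x0467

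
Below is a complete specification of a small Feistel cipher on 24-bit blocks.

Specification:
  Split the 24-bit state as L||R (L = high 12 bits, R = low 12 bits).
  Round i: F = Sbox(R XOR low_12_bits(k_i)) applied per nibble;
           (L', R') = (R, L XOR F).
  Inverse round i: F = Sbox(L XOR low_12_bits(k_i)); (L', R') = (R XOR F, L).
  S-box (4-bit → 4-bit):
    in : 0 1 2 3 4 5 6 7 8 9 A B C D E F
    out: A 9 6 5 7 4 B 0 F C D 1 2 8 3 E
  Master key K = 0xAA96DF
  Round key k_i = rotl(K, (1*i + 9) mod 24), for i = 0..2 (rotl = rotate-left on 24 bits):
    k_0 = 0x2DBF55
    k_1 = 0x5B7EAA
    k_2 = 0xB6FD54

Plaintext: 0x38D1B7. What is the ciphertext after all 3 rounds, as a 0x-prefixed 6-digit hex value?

0x22EEB6

s_0 = plaintext = 0x38D1B7
s_1 = Round(s_0, k_0) = 0x1B70BB
s_2 = Round(s_1, k_1) = 0x0BB22E
s_3 = Round(s_2, k_2) = 0x22EEB6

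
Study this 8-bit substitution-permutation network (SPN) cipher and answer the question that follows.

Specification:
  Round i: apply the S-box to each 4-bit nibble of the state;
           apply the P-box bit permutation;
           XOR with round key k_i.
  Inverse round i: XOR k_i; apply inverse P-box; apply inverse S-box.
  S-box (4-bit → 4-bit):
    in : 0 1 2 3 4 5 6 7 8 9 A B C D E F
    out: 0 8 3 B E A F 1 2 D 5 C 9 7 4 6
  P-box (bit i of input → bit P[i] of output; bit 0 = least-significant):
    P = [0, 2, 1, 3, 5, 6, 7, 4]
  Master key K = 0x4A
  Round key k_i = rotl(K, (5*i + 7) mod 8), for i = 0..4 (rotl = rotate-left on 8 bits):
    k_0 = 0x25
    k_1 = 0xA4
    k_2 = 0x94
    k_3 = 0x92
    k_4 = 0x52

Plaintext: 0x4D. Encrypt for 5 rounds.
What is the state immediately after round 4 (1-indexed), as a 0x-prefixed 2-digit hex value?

0x6B

s_0 = plaintext = 0x4D
s_1 = Round(s_0, k_0) = 0xF2
s_2 = Round(s_1, k_1) = 0x61
s_3 = Round(s_2, k_2) = 0x6C
s_4 = Round(s_3, k_3) = 0x6B
s_5 = Round(s_4, k_4) = 0xA8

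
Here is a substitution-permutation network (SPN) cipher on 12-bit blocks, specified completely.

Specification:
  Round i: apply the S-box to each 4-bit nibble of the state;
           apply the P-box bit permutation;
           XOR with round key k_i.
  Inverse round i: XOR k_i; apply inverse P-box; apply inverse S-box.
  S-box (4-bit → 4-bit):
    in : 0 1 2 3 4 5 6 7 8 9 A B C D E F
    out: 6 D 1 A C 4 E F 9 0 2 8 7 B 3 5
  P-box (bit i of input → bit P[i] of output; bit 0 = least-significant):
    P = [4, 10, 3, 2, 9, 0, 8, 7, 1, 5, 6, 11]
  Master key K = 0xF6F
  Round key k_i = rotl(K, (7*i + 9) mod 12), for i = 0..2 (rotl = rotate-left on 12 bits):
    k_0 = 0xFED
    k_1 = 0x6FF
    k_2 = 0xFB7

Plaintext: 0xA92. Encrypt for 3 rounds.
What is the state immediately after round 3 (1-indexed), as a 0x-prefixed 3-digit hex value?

0xDC3

s_0 = plaintext = 0xA92
s_1 = Round(s_0, k_0) = 0xFDD
s_2 = Round(s_1, k_1) = 0x028
s_3 = Round(s_2, k_2) = 0xDC3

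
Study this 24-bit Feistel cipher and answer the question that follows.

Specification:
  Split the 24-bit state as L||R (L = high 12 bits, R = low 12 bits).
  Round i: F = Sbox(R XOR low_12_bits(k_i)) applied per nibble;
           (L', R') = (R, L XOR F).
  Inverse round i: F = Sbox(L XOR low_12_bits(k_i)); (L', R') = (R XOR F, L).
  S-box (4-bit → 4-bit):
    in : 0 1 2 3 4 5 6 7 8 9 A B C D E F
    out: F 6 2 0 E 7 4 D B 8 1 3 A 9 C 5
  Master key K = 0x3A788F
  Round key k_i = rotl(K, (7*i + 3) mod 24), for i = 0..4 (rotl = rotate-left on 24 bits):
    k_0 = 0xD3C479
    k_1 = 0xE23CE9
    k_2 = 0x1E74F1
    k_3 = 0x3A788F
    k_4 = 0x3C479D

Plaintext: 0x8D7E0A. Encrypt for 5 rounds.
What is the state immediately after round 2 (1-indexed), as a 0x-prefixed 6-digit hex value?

0x9079C6

s_0 = plaintext = 0x8D7E0A
s_1 = Round(s_0, k_0) = 0xE0A907
s_2 = Round(s_1, k_1) = 0x9079C6
s_3 = Round(s_2, k_2) = 0x9C600A
s_4 = Round(s_3, k_3) = 0x00A271
s_5 = Round(s_4, k_4) = 0x2717C0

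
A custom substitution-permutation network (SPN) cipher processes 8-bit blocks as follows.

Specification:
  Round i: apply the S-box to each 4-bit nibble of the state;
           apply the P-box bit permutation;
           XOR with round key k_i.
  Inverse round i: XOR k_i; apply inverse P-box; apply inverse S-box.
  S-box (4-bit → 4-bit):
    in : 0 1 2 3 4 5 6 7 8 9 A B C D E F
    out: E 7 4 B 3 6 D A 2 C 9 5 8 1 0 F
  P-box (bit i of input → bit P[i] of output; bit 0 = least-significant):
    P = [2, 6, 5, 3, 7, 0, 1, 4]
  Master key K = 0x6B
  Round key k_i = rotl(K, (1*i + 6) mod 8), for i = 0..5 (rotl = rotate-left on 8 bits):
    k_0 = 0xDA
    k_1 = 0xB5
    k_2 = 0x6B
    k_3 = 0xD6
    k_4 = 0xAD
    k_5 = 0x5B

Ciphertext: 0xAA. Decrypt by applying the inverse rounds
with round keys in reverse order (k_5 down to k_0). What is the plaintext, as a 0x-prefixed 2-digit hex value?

0x93

s_0 = ciphertext = 0xAA
s_1 = InvRound(s_0, k_5) = 0x35
s_2 = InvRound(s_1, k_4) = 0xAC
s_3 = InvRound(s_2, k_3) = 0x90
s_4 = InvRound(s_3, k_2) = 0xF0
s_5 = InvRound(s_4, k_1) = 0x84
s_6 = InvRound(s_5, k_0) = 0x93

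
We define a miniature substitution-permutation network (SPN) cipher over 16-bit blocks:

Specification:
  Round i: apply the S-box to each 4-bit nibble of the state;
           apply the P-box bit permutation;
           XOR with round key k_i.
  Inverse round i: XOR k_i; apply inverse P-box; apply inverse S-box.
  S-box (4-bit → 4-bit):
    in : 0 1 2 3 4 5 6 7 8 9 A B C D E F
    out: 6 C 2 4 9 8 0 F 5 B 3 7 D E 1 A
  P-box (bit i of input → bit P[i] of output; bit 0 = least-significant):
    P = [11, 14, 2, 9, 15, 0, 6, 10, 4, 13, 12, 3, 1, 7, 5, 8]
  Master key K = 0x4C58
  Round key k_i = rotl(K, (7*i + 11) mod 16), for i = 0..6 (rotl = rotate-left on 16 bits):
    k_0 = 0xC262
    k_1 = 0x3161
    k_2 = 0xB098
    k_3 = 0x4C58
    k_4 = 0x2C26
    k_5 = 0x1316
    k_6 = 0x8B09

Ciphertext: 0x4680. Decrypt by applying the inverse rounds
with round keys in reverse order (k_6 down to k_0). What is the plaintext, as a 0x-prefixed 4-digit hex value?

0xE6D3

s_0 = ciphertext = 0x4680
s_1 = InvRound(s_0, k_6) = 0xF59A
s_2 = InvRound(s_1, k_5) = 0x2F4D
s_3 = InvRound(s_2, k_4) = 0xC505
s_4 = InvRound(s_3, k_3) = 0x54B8
s_5 = InvRound(s_4, k_2) = 0x3242
s_6 = InvRound(s_5, k_1) = 0xC625
s_7 = InvRound(s_6, k_0) = 0xE6D3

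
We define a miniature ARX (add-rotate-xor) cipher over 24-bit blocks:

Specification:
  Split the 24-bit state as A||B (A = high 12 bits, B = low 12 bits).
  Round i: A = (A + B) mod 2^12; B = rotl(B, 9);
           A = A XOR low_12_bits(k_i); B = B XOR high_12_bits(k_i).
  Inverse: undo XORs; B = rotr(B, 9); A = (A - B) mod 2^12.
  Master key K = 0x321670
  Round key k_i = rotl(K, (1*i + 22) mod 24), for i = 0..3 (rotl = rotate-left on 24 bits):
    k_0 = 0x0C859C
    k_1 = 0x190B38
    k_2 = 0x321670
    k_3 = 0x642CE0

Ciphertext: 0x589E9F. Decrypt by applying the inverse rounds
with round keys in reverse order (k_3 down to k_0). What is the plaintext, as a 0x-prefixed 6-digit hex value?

s_0 = ciphertext = 0x589E9F
s_1 = InvRound(s_0, k_3) = 0x27D6EC
s_2 = InvRound(s_1, k_2) = 0x5A3E6A
s_3 = InvRound(s_2, k_1) = 0xEC4FD7
s_4 = InvRound(s_3, k_0) = 0x2598FF

0x2598FF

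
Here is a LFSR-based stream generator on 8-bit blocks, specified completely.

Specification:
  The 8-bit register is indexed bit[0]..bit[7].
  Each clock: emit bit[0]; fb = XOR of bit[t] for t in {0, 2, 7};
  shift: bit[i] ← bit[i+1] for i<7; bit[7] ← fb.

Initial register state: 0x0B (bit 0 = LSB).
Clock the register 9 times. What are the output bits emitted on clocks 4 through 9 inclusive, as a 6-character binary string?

reg_0 = 0x0B
clock 1: out=1, reg = 0x85
clock 2: out=1, reg = 0xC2
clock 3: out=0, reg = 0xE1
clock 4: out=1, reg = 0x70
clock 5: out=0, reg = 0x38
clock 6: out=0, reg = 0x1C
clock 7: out=0, reg = 0x8E
clock 8: out=0, reg = 0x47
clock 9: out=1, reg = 0x23

100001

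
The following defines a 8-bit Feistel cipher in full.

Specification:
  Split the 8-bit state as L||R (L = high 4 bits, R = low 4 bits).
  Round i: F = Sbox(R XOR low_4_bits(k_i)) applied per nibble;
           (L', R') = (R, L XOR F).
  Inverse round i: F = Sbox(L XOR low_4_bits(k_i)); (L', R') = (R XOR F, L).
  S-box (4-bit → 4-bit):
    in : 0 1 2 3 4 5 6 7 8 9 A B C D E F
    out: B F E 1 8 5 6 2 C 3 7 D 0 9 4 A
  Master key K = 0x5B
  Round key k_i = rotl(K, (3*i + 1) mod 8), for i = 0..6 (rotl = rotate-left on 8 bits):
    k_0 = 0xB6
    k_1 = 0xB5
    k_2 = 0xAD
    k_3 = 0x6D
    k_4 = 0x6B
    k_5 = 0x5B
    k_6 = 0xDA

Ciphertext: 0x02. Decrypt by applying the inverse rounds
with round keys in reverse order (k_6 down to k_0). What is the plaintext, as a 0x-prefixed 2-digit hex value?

s_0 = ciphertext = 0x02
s_1 = InvRound(s_0, k_6) = 0x50
s_2 = InvRound(s_1, k_5) = 0x45
s_3 = InvRound(s_2, k_4) = 0xF4
s_4 = InvRound(s_3, k_3) = 0xAF
s_5 = InvRound(s_4, k_2) = 0xDA
s_6 = InvRound(s_5, k_1) = 0x6D
s_7 = InvRound(s_6, k_0) = 0x66

0x66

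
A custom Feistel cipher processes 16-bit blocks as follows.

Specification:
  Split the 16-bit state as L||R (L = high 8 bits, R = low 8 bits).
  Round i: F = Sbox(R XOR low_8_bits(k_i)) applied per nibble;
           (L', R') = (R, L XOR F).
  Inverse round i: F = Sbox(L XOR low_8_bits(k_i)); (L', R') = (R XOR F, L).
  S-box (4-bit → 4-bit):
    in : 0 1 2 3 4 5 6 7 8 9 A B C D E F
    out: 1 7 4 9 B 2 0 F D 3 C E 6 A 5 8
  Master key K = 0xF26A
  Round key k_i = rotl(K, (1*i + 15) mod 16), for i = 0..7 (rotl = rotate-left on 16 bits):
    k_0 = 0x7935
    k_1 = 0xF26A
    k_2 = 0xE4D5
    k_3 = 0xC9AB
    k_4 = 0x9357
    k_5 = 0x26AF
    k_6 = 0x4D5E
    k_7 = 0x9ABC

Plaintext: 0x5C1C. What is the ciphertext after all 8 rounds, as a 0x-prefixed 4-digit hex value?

0x9F2D

s_0 = plaintext = 0x5C1C
s_1 = Round(s_0, k_0) = 0x1C1F
s_2 = Round(s_1, k_1) = 0x1FEE
s_3 = Round(s_2, k_2) = 0xEE81
s_4 = Round(s_3, k_3) = 0x81A2
s_5 = Round(s_4, k_4) = 0xA203
s_6 = Round(s_5, k_5) = 0x0364
s_7 = Round(s_6, k_6) = 0x649F
s_8 = Round(s_7, k_7) = 0x9F2D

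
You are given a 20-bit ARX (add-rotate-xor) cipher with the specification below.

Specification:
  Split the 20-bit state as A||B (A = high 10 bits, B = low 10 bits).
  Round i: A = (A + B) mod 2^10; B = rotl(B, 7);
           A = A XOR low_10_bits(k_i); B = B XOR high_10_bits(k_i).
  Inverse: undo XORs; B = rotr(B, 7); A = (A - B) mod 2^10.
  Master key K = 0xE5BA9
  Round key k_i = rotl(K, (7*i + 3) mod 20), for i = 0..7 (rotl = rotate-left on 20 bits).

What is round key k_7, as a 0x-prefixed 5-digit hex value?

K = 0xE5BA9
k_0 = rotl(K, (7*0+3) mod 20) = rotl(K, 3) = 0x2DD4F
k_1 = rotl(K, (7*1+3) mod 20) = rotl(K, 10) = 0xEA796
k_2 = rotl(K, (7*2+3) mod 20) = rotl(K, 17) = 0x3CB75
k_3 = rotl(K, (7*3+3) mod 20) = rotl(K, 4) = 0x5BA9E
k_4 = rotl(K, (7*4+3) mod 20) = rotl(K, 11) = 0xD4F2D
k_5 = rotl(K, (7*5+3) mod 20) = rotl(K, 18) = 0x796EA
k_6 = rotl(K, (7*6+3) mod 20) = rotl(K, 5) = 0xB753C
k_7 = rotl(K, (7*7+3) mod 20) = rotl(K, 12) = 0xA9E5B

0xA9E5B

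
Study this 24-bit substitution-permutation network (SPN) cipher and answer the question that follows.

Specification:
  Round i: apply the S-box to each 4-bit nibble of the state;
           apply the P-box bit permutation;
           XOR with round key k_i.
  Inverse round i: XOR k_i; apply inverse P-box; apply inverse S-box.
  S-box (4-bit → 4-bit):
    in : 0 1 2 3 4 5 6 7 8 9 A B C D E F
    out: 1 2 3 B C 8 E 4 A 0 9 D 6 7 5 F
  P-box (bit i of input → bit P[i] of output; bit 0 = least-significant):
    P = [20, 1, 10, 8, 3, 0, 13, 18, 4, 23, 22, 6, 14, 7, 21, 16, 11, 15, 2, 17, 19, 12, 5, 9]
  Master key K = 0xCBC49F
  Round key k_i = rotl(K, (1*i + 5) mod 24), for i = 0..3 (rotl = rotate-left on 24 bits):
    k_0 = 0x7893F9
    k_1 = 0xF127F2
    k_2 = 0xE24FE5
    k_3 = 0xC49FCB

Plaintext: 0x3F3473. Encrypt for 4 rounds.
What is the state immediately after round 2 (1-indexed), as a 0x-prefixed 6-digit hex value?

0x4EBA39

s_0 = plaintext = 0x3F3473
s_1 = Round(s_0, k_0) = 0x23683F
s_2 = Round(s_1, k_1) = 0x4EBA39
s_3 = Round(s_2, k_2) = 0xC70598
s_4 = Round(s_3, k_3) = 0xC4CEAD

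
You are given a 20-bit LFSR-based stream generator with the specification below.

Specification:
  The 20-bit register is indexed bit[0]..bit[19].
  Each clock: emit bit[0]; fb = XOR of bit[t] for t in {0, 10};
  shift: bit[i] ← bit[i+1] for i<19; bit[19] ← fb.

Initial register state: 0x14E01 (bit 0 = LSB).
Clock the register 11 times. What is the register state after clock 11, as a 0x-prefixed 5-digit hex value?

reg_0 = 0x14E01
clock 1: out=1, reg = 0x0A700
clock 2: out=0, reg = 0x85380
clock 3: out=0, reg = 0x429C0
clock 4: out=0, reg = 0x214E0
clock 5: out=0, reg = 0x90A70
clock 6: out=0, reg = 0x48538
clock 7: out=0, reg = 0xA429C
clock 8: out=0, reg = 0x5214E
clock 9: out=0, reg = 0x290A7
clock 10: out=1, reg = 0x94853
clock 11: out=1, reg = 0xCA429

0xCA429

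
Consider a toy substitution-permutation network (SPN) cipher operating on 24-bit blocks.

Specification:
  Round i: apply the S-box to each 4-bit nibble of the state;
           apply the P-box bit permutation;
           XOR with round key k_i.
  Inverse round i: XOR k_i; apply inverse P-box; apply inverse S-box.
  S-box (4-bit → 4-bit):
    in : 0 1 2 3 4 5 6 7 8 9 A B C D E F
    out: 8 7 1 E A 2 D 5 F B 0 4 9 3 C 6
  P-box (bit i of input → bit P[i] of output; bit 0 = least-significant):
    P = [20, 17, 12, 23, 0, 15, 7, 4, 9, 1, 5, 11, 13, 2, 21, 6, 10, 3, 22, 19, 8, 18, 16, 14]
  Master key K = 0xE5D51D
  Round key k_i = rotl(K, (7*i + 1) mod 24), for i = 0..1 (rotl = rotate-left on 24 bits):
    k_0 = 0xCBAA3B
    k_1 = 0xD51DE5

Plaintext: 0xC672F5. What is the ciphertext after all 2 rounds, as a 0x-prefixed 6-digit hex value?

s_0 = plaintext = 0xC672F5
s_1 = Round(s_0, k_0) = 0xA14DBB
s_2 = Round(s_1, k_1) = 0x950B2B

0x950B2B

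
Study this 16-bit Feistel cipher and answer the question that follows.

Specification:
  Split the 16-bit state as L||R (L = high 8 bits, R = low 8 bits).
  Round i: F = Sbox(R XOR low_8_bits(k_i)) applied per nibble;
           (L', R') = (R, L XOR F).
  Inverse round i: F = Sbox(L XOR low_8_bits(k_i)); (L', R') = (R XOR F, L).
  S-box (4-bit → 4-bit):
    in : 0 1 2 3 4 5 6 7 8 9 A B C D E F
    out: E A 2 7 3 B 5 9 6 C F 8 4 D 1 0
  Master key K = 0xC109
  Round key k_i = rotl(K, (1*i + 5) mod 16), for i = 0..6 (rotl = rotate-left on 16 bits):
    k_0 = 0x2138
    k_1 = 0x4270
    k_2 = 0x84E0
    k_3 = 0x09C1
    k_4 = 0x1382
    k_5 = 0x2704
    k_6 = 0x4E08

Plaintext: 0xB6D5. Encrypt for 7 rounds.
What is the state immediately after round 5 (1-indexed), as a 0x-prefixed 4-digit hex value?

0x9413

s_0 = plaintext = 0xB6D5
s_1 = Round(s_0, k_0) = 0xD5AB
s_2 = Round(s_1, k_1) = 0xAB0D
s_3 = Round(s_2, k_2) = 0x0DB6
s_4 = Round(s_3, k_3) = 0xB694
s_5 = Round(s_4, k_4) = 0x9413
s_6 = Round(s_5, k_5) = 0x133D
s_7 = Round(s_6, k_6) = 0x3D68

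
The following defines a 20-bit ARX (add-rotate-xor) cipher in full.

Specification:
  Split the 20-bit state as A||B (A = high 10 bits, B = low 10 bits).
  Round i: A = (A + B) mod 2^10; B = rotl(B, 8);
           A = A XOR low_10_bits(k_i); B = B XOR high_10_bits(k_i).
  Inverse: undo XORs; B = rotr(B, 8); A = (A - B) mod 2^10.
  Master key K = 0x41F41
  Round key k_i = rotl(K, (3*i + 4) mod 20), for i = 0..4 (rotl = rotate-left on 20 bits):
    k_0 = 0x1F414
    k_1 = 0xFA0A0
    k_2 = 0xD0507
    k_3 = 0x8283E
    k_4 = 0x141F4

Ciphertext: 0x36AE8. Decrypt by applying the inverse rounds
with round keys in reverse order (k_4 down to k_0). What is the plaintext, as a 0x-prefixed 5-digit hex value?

0x08335

s_0 = ciphertext = 0x36AE8
s_1 = InvRound(s_0, k_4) = 0x932E2
s_2 = InvRound(s_1, k_3) = 0xB4BA0
s_3 = InvRound(s_2, k_2) = 0x14784
s_4 = InvRound(s_3, k_1) = 0xD05B0
s_5 = InvRound(s_4, k_0) = 0x08335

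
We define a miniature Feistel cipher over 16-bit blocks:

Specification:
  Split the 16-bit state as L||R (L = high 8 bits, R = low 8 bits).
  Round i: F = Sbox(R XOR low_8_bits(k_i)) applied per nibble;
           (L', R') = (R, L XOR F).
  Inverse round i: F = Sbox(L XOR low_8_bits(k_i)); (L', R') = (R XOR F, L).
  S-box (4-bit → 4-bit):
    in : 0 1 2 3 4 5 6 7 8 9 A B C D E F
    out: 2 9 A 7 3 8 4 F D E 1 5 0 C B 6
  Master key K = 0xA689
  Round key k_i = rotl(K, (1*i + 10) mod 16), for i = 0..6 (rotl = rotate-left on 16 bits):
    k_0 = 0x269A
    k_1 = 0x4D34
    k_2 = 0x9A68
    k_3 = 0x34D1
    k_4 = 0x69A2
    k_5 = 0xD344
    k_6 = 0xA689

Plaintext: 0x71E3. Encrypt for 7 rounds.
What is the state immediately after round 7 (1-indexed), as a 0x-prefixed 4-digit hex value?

s_0 = plaintext = 0x71E3
s_1 = Round(s_0, k_0) = 0xE38F
s_2 = Round(s_1, k_1) = 0x8FB6
s_3 = Round(s_2, k_2) = 0xB644
s_4 = Round(s_3, k_3) = 0x445E
s_5 = Round(s_4, k_4) = 0x5E24
s_6 = Round(s_5, k_5) = 0x241C
s_7 = Round(s_6, k_6) = 0x1CCC

0x1CCC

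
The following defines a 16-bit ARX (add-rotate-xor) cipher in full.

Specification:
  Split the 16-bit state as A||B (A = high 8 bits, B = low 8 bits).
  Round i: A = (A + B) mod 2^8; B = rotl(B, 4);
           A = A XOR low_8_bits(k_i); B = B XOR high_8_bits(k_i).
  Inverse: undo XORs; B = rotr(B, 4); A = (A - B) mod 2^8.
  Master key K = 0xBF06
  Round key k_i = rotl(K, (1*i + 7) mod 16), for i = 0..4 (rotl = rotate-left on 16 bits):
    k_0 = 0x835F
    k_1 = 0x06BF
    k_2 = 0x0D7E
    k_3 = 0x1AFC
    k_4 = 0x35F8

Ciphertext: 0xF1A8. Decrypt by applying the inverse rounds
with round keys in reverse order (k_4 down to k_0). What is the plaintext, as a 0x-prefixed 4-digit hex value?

s_0 = ciphertext = 0xF1A8
s_1 = InvRound(s_0, k_4) = 0x30D9
s_2 = InvRound(s_1, k_3) = 0x903C
s_3 = InvRound(s_2, k_2) = 0xDB13
s_4 = InvRound(s_3, k_1) = 0x1351
s_5 = InvRound(s_4, k_0) = 0x1F2D

0x1F2D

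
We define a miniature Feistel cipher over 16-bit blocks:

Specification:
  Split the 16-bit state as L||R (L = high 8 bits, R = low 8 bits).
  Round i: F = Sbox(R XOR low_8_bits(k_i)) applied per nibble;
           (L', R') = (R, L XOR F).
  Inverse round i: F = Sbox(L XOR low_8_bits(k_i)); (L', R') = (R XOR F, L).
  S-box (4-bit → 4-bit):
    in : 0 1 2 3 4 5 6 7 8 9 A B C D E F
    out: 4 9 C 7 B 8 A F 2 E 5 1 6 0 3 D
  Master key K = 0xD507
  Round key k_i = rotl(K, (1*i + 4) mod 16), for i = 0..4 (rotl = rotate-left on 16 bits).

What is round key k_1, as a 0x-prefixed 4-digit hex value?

K = 0xD507
k_0 = rotl(K, (1*0+4) mod 16) = rotl(K, 4) = 0x507D
k_1 = rotl(K, (1*1+4) mod 16) = rotl(K, 5) = 0xA0FA

0xA0FA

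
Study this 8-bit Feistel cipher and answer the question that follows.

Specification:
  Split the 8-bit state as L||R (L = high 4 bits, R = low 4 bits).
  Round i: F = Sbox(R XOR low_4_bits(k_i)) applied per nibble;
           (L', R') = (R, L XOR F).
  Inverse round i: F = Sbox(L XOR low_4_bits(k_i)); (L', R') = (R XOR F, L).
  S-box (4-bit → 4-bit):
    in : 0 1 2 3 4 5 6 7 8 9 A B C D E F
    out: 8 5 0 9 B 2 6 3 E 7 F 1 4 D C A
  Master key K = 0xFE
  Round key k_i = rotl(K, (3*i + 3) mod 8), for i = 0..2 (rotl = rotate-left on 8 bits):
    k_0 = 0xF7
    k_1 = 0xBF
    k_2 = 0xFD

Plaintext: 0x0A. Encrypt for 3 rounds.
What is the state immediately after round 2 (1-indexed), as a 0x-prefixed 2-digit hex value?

0xDA

s_0 = plaintext = 0x0A
s_1 = Round(s_0, k_0) = 0xAD
s_2 = Round(s_1, k_1) = 0xDA
s_3 = Round(s_2, k_2) = 0xAE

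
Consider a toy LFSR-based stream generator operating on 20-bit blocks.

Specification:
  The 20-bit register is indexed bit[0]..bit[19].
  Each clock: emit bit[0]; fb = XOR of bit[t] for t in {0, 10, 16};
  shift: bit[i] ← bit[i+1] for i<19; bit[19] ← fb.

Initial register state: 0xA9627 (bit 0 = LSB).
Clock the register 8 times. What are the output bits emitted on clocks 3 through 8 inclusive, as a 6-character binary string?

reg_0 = 0xA9627
clock 1: out=1, reg = 0x54B13
clock 2: out=1, reg = 0x2A589
clock 3: out=1, reg = 0x152C4
clock 4: out=0, reg = 0x8A962
clock 5: out=0, reg = 0x454B1
clock 6: out=1, reg = 0x22A58
clock 7: out=0, reg = 0x1152C
clock 8: out=0, reg = 0x08A96

100100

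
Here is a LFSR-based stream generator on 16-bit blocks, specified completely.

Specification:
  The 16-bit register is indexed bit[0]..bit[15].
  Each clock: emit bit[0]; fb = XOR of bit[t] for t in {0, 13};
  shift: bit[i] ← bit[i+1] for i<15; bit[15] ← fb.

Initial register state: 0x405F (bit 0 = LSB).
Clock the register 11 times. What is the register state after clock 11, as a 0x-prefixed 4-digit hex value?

reg_0 = 0x405F
clock 1: out=1, reg = 0xA02F
clock 2: out=1, reg = 0x5017
clock 3: out=1, reg = 0xA80B
clock 4: out=1, reg = 0x5405
clock 5: out=1, reg = 0xAA02
clock 6: out=0, reg = 0xD501
clock 7: out=1, reg = 0xEA80
clock 8: out=0, reg = 0xF540
clock 9: out=0, reg = 0xFAA0
clock 10: out=0, reg = 0xFD50
clock 11: out=0, reg = 0xFEA8

0xFEA8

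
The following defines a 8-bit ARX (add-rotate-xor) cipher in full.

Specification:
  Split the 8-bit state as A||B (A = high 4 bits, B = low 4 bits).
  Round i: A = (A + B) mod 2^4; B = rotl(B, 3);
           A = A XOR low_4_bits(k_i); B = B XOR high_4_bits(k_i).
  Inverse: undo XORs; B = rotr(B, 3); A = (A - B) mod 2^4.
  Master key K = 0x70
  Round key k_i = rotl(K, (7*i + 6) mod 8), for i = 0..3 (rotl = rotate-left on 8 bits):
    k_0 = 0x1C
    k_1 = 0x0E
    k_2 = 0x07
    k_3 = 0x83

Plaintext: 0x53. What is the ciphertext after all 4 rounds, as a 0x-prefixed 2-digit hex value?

s_0 = plaintext = 0x53
s_1 = Round(s_0, k_0) = 0x48
s_2 = Round(s_1, k_1) = 0x24
s_3 = Round(s_2, k_2) = 0x12
s_4 = Round(s_3, k_3) = 0x09

0x09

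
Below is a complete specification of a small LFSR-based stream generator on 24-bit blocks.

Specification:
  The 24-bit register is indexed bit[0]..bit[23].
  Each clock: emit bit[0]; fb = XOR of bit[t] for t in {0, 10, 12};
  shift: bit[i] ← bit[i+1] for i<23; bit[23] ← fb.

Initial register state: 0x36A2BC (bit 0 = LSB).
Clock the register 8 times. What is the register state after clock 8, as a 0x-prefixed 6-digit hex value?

reg_0 = 0x36A2BC
clock 1: out=0, reg = 0x1B515E
clock 2: out=0, reg = 0x8DA8AF
clock 3: out=1, reg = 0xC6D457
clock 4: out=1, reg = 0xE36A2B
clock 5: out=1, reg = 0xF1B515
clock 6: out=1, reg = 0xF8DA8A
clock 7: out=0, reg = 0xFC6D45
clock 8: out=1, reg = 0x7E36A2

0x7E36A2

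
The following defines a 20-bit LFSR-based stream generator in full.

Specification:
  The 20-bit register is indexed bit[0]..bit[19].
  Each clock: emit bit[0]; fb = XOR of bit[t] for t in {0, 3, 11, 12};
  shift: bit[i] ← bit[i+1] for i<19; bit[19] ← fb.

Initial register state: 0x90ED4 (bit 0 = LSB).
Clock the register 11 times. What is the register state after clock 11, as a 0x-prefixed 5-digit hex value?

0xF7F21

reg_0 = 0x90ED4
clock 1: out=0, reg = 0xC876A
clock 2: out=0, reg = 0xE43B5
clock 3: out=1, reg = 0xF21DA
clock 4: out=0, reg = 0xF90ED
clock 5: out=1, reg = 0xFC876
clock 6: out=0, reg = 0xFE43B
clock 7: out=1, reg = 0x7F21D
clock 8: out=1, reg = 0xBF90E
clock 9: out=0, reg = 0xDFC87
clock 10: out=1, reg = 0xEFE43
clock 11: out=1, reg = 0xF7F21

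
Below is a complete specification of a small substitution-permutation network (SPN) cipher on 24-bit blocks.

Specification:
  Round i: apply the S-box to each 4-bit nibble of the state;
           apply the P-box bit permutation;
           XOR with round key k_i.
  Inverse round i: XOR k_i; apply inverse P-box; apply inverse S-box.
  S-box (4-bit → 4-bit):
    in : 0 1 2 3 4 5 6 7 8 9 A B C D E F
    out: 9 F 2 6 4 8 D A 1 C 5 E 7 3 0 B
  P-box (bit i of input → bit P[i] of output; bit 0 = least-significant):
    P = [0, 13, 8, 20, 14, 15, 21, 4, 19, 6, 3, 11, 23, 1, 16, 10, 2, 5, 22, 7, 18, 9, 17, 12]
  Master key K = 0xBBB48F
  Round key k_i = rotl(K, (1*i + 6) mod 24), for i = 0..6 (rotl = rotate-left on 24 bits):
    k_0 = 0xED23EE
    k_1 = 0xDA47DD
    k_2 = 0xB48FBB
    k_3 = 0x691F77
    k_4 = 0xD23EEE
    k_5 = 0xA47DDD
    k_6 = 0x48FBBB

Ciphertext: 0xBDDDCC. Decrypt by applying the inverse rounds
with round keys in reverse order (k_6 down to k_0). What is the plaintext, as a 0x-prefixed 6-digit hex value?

0x2B3A0C

s_0 = ciphertext = 0xBDDDCC
s_1 = InvRound(s_0, k_6) = 0xDC129F
s_2 = InvRound(s_1, k_5) = 0x247FAB
s_3 = InvRound(s_2, k_4) = 0xAA82A6
s_4 = InvRound(s_3, k_3) = 0x99677A
s_5 = InvRound(s_4, k_2) = 0x854FCD
s_6 = InvRound(s_5, k_1) = 0xA44055
s_7 = InvRound(s_6, k_0) = 0x2B3A0C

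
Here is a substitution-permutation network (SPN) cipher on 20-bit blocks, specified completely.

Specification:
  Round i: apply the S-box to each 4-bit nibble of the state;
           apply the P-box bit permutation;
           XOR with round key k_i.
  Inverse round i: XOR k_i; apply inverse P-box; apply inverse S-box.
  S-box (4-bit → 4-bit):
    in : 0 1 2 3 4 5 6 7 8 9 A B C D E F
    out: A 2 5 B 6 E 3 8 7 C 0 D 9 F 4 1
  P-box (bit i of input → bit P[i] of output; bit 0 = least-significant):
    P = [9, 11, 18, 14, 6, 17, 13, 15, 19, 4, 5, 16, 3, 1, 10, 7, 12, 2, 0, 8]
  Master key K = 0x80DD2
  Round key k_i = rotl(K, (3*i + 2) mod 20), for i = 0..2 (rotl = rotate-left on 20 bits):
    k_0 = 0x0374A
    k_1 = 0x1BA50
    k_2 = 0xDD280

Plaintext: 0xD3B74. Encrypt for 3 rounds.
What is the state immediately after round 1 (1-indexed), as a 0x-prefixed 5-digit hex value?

0xDAEE5

s_0 = plaintext = 0xD3B74
s_1 = Round(s_0, k_0) = 0xDAEE5
s_2 = Round(s_1, k_1) = 0x5C375
s_3 = Round(s_2, k_2) = 0x01B1D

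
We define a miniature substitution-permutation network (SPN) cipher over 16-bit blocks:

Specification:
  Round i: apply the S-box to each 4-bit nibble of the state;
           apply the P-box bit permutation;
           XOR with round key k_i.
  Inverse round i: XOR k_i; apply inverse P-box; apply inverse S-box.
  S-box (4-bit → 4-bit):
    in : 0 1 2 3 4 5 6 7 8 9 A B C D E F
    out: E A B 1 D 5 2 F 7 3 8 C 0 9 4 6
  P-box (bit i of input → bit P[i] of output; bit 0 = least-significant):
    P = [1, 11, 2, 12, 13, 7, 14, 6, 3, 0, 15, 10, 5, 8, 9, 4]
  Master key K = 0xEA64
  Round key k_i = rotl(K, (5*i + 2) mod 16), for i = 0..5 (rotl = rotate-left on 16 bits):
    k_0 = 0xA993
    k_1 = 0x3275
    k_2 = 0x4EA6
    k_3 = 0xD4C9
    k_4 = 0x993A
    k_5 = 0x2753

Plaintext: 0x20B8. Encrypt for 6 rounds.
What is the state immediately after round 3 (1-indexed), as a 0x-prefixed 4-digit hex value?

0xB86B

s_0 = plaintext = 0x20B8
s_1 = Round(s_0, k_0) = 0x64E4
s_2 = Round(s_1, k_1) = 0xE77B
s_3 = Round(s_2, k_2) = 0xB86B
s_4 = Round(s_3, k_3) = 0x4654
s_5 = Round(s_4, k_4) = 0xEB0D
s_6 = Round(s_5, k_5) = 0xF191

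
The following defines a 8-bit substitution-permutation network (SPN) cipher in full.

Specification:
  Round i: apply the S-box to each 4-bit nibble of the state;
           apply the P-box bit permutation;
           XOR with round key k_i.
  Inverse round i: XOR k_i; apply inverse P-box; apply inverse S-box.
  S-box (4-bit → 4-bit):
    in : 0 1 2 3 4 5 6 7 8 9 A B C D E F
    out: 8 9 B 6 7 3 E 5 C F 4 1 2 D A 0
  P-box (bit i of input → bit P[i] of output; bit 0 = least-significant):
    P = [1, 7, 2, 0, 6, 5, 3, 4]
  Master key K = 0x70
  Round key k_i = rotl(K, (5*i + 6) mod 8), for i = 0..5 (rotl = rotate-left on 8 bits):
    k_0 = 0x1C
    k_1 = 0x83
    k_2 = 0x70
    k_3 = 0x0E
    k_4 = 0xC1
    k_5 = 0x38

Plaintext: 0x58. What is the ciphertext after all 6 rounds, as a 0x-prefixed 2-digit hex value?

0x2F

s_0 = plaintext = 0x58
s_1 = Round(s_0, k_0) = 0x79
s_2 = Round(s_1, k_1) = 0x4C
s_3 = Round(s_2, k_2) = 0x98
s_4 = Round(s_3, k_3) = 0x73
s_5 = Round(s_4, k_4) = 0x0D
s_6 = Round(s_5, k_5) = 0x2F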